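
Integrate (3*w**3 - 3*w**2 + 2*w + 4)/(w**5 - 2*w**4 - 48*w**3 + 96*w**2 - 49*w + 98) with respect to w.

Factor the denominator: (w - 7)*(w - 2)*(w + 7)*(w**2 + 1).
Partial-fraction decomposition: (w + 3)/(50*(w**2 + 1)) - 593/(3150*(w + 7)) - 4/(45*(w - 2)) + 9/(35*(w - 7)).
Integrate each term; A/(w−a) gives A·log|w−a|; the (Bw+D)/(w²+p²) term gives a log and an atan.

9*log(w - 7)/35 - 4*log(w - 2)/45 - 593*log(w + 7)/3150 + log(w**2 + 1)/100 + 3*atan(w)/50 + C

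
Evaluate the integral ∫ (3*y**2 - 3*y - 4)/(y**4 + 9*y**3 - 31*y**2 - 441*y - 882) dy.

Factor the denominator: (y - 7)*(y + 3)*(y + 6)*(y + 7).
Partial-fraction decomposition: -41/(14*(y + 7)) + 122/(39*(y + 6)) - 4/(15*(y + 3)) + 61/(910*(y - 7)).
Integrate each term: A/(y−a) contributes A·log|y−a|.

61*log(y - 7)/910 - 4*log(y + 3)/15 + 122*log(y + 6)/39 - 41*log(y + 7)/14 + C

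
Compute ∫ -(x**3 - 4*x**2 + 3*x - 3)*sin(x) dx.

Use integration by parts with u = x**3 - 4*x**2 + 3*x - 3, dv = -sin(x) dx, so v = cos(x).
Apply parts 3 times (tabular method): alternate signs, differentiate u down to 0, integrate dv up.

x**3*cos(x) - 3*x**2*sin(x) - 4*x**2*cos(x) + 8*x*sin(x) - 3*x*cos(x) + 3*sin(x) + 5*cos(x) + C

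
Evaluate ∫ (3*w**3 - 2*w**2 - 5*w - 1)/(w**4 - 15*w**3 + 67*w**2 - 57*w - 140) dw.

Factor the denominator: (w - 7)*(w - 5)*(w - 4)*(w + 1).
Partial-fraction decomposition: 1/(240*(w + 1)) + 139/(15*(w - 4)) - 299/(12*(w - 5)) + 895/(48*(w - 7)).
Integrate each term: A/(w−a) contributes A·log|w−a|.

895*log(w - 7)/48 - 299*log(w - 5)/12 + 139*log(w - 4)/15 + log(w + 1)/240 + C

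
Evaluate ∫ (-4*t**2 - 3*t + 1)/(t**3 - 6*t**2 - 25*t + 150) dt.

-161*log(t - 6)/11 + 57*log(t - 5)/5 - 42*log(t + 5)/55 + C

Factor the denominator: (t - 6)*(t - 5)*(t + 5).
Partial-fraction decomposition: -42/(55*(t + 5)) + 57/(5*(t - 5)) - 161/(11*(t - 6)).
Integrate each term: A/(t−a) contributes A·log|t−a|.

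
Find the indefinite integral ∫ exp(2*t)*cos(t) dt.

exp(2*t)*sin(t)/5 + 2*exp(2*t)*cos(t)/5 + C

Let I denote the integral. Integrate by parts with u = cos(t), dv = exp(2*t) dt, so v = exp(2*t)/2: I = exp(2*t)*cos(t)/2 + (1/2)·∫ exp(2*t)*sin(t) dt.
Apply parts again with u = sin(t), dv = exp(2*t) dt: ∫ exp(2*t)*sin(t) dt = exp(2*t)*sin(t)/2 − (1/2)·I. Substituting back brings back I: I = exp(2*t)*sin(t)/4 + exp(2*t)*cos(t)/2 − (1/4)·I.
Solving for I: (1 + 1/4)·I equals the remaining terms, so I = (4/5)·(exp(2*t)*sin(t)/4 + exp(2*t)*cos(t)/2).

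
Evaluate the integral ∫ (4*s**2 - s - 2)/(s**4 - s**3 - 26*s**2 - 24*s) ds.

Factor the denominator: s*(s - 6)*(s + 1)*(s + 4).
Partial-fraction decomposition: -11/(20*(s + 4)) + 1/(7*(s + 1)) + 34/(105*(s - 6)) + 1/(12*s).
Integrate each term: A/(s−a) contributes A·log|s−a|.

log(s)/12 + 34*log(s - 6)/105 + log(s + 1)/7 - 11*log(s + 4)/20 + C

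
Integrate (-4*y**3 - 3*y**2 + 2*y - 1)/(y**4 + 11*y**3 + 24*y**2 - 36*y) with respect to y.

Factor the denominator: y*(y - 1)*(y + 6)**2.
Partial-fraction decomposition: -6889/(1764*(y + 6)) + 743/(42*(y + 6)**2) - 6/(49*(y - 1)) + 1/(36*y).
Integrate each term; A/(y−a) gives A·log|y−a|; A/(y−a)² gives −A/(y−a).

log(y)/36 - 6*log(y - 1)/49 - 6889*log(y + 6)/1764 - 743/(42*y + 252) + C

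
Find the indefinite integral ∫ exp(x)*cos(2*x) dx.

2*exp(x)*sin(2*x)/5 + exp(x)*cos(2*x)/5 + C

Let I denote the integral. Integrate by parts with u = cos(2*x), dv = exp(x) dx, so v = exp(x): I = exp(x)*cos(2*x) + 2·∫ exp(x)*sin(2*x) dx.
Apply parts again with u = sin(2*x), dv = exp(x) dx: ∫ exp(x)*sin(2*x) dx = exp(x)*sin(2*x) − 2·I. Substituting back brings back I: I = 2*exp(x)*sin(2*x) + exp(x)*cos(2*x) − 4·I.
Solving for I: (1 + 4)·I equals the remaining terms, so I = (1/5)·(2*exp(x)*sin(2*x) + exp(x)*cos(2*x)).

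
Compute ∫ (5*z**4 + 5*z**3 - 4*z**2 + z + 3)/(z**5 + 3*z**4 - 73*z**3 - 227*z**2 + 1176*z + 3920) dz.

6767*log(z - 7)/1694 - 1829*log(z - 5)/972 - 111328*log(z + 4)/29403 + 5045*log(z + 7)/756 - 895/(297*z + 1188) + C

Factor the denominator: (z - 7)*(z - 5)*(z + 4)**2*(z + 7).
Partial-fraction decomposition: 5045/(756*(z + 7)) - 111328/(29403*(z + 4)) + 895/(297*(z + 4)**2) - 1829/(972*(z - 5)) + 6767/(1694*(z - 7)).
Integrate each term; A/(z−a) gives A·log|z−a|; A/(z−a)² gives −A/(z−a).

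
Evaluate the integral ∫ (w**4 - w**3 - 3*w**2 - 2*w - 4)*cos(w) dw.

Use integration by parts with u = w**4 - w**3 - 3*w**2 - 2*w - 4, dv = cos(w) dw, so v = sin(w).
Apply parts 4 times (tabular method): alternate signs, differentiate u down to 0, integrate dv up.

w**4*sin(w) - w**3*sin(w) + 4*w**3*cos(w) - 15*w**2*sin(w) - 3*w**2*cos(w) + 4*w*sin(w) - 30*w*cos(w) + 26*sin(w) + 4*cos(w) + C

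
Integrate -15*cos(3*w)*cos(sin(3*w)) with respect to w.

Let u = sin(3*w), so du = (3*cos(3*w)) dw.
Rewriting, the integral becomes -5·∫ cos(u) du = -5·sin(u).
Substituting back, u = sin(3*w).

-5*sin(sin(3*w)) + C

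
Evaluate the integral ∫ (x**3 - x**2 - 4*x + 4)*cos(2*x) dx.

x**3*sin(2*x)/2 - x**2*sin(2*x)/2 + 3*x**2*cos(2*x)/4 - 11*x*sin(2*x)/4 - x*cos(2*x)/2 + 9*sin(2*x)/4 - 11*cos(2*x)/8 + C

Use integration by parts with u = x**3 - x**2 - 4*x + 4, dv = cos(2*x) dx, so v = sin(2*x)/2.
Apply parts 3 times (tabular method): alternate signs, differentiate u down to 0, integrate dv up.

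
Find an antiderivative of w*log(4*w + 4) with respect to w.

w**2*log(4*w + 4)/2 - w**2/4 + w/2 - log(w + 1)/2 + C

Use integration by parts with u = log(4*w + 4), dv = w dw.
Then du = 4/(4*w + 4) dw and v = w**2/2.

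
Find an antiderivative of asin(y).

y*asin(y) + sqrt(-y**2 + 1) + C

Use integration by parts with u = arcsin(y), dv = dy.
Then du = 1/sqrt(-y**2 + 1) dy.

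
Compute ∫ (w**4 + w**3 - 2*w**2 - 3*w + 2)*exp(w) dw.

(w**4 - 3*w**3 + 7*w**2 - 17*w + 19)*exp(w) + C

Use integration by parts with u = w**4 + w**3 - 2*w**2 - 3*w + 2, dv = exp(w) dw, so v = exp(w).
Apply parts 4 times (tabular method): alternate signs, differentiate u down to 0, integrate dv up.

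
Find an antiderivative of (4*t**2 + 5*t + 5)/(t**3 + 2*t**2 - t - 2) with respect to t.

7*log(t - 1)/3 - 2*log(t + 1) + 11*log(t + 2)/3 + C

Factor the denominator: (t - 1)*(t + 1)*(t + 2).
Partial-fraction decomposition: 11/(3*(t + 2)) - 2/(t + 1) + 7/(3*(t - 1)).
Integrate each term: A/(t−a) contributes A·log|t−a|.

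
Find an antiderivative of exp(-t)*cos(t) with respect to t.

exp(-t)*sin(t)/2 - exp(-t)*cos(t)/2 + C

Let I denote the integral. Integrate by parts with u = cos(t), dv = exp(-t) dt, so v = -exp(-t): I = -exp(-t)*cos(t) − ∫ exp(-t)*sin(t) dt.
Apply parts again with u = sin(t), dv = exp(-t) dt: ∫ exp(-t)*sin(t) dt = -exp(-t)*sin(t) + I. Substituting back brings back I: I = exp(-t)*sin(t) - exp(-t)*cos(t) − I.
Solving for I: (1 + 1)·I equals the remaining terms, so I = (1/2)·(exp(-t)*sin(t) - exp(-t)*cos(t)).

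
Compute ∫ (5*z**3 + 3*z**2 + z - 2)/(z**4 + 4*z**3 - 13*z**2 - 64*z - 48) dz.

37*log(z - 4)/28 + log(z + 1)/6 - 113*log(z + 3)/14 + 139*log(z + 4)/12 + C

Factor the denominator: (z - 4)*(z + 1)*(z + 3)*(z + 4).
Partial-fraction decomposition: 139/(12*(z + 4)) - 113/(14*(z + 3)) + 1/(6*(z + 1)) + 37/(28*(z - 4)).
Integrate each term: A/(z−a) contributes A·log|z−a|.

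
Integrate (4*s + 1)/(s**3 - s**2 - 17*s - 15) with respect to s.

Factor the denominator: (s - 5)*(s + 1)*(s + 3).
Partial-fraction decomposition: -11/(16*(s + 3)) + 1/(4*(s + 1)) + 7/(16*(s - 5)).
Integrate each term: A/(s−a) contributes A·log|s−a|.

7*log(s - 5)/16 + log(s + 1)/4 - 11*log(s + 3)/16 + C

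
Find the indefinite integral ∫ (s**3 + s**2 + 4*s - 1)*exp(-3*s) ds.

(-9*s**3 - 18*s**2 - 48*s - 7)*exp(-3*s)/27 + C

Use integration by parts with u = s**3 + s**2 + 4*s - 1, dv = exp(-3*s) ds, so v = -exp(-3*s)/3.
Apply parts 3 times (tabular method): alternate signs, differentiate u down to 0, integrate dv up.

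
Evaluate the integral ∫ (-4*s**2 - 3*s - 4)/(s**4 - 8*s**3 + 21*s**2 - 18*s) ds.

Factor the denominator: s*(s - 3)**2*(s - 2).
Partial-fraction decomposition: -13/(s - 2) + 115/(9*(s - 3)) - 49/(3*(s - 3)**2) + 2/(9*s).
Integrate each term; A/(s−a) gives A·log|s−a|; A/(s−a)² gives −A/(s−a).

2*log(s)/9 + 115*log(s - 3)/9 - 13*log(s - 2) + 49/(3*s - 9) + C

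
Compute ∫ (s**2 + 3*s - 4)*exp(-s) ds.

(-s**2 - 5*s - 1)*exp(-s) + C

Use integration by parts with u = s**2 + 3*s - 4, dv = exp(-s) ds, so v = -exp(-s).
Apply parts 2 times (tabular method): alternate signs, differentiate u down to 0, integrate dv up.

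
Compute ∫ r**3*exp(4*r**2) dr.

(4*r**2 - 1)*exp(4*r**2)/32 + C

Let u = r², du = 2r dr; rewrite as (1/2)∫ u^1·exp(4u) du.
Now integrate by parts 1 time.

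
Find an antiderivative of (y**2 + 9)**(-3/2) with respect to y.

y/(9*sqrt(y**2 + 9)) + C

Substitute y = 3·tan(θ), so dy = 3·sec(θ)^2 dθ and the radical becomes sqrt(y**2 + 9) = 3·sec(θ) by the Pythagorean identity.
Integrate the resulting trig expression in θ, then back-substitute tan(θ) = y/3, sec(θ) = sqrt(y**2 + 9)/3 (absorbing any constant into C).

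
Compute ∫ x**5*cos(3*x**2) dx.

Let u = x², du = 2x dx; rewrite as (1/2)∫ u^2·cos(3u) du.
Now integrate by parts 2 times.

x**4*sin(3*x**2)/6 + x**2*cos(3*x**2)/9 - sin(3*x**2)/27 + C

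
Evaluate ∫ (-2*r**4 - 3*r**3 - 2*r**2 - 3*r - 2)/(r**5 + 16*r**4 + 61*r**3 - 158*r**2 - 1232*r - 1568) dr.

-125*log(r - 4)/968 + log(r + 2)/25 - 19*log(r + 4)/8 + 1404*log(r + 7)/3025 - 1284/(55*r + 385) + C

Factor the denominator: (r - 4)*(r + 2)*(r + 4)*(r + 7)**2.
Partial-fraction decomposition: 1404/(3025*(r + 7)) + 1284/(55*(r + 7)**2) - 19/(8*(r + 4)) + 1/(25*(r + 2)) - 125/(968*(r - 4)).
Integrate each term; A/(r−a) gives A·log|r−a|; A/(r−a)² gives −A/(r−a).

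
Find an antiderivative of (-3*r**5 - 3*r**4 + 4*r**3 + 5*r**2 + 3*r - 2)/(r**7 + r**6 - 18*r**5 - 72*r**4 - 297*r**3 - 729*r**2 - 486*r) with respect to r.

log(r)/243 - 13078*log(r - 6)/76545 - log(r + 1)/70 + 638*log(r + 3)/2187 - 269*log(r**2 + 9)/4860 - 559*atan(r/3)/2430 + 103/(243*r + 729) + C

Factor the denominator: r*(r - 6)*(r + 1)*(r + 3)**2*(r**2 + 9).
Partial-fraction decomposition: -(269*r + 1677)/(2430*(r**2 + 9)) + 638/(2187*(r + 3)) - 103/(243*(r + 3)**2) - 1/(70*(r + 1)) - 13078/(76545*(r - 6)) + 1/(243*r).
Integrate each term; A/(r−a) gives A·log|r−a|; the (Br+D)/(r²+p²) term gives a log and an atan.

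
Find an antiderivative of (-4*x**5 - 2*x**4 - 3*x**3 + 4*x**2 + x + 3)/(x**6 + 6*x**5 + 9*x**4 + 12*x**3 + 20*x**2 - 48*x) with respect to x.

-log(x)/16 - log(x - 1)/100 + 309*log(x + 3)/52 - 3839*log(x + 4)/400 - 177*log(x**2 + 4)/1300 + 1881*atan(x/2)/2600 + C

Factor the denominator: x*(x - 1)*(x + 3)*(x + 4)*(x**2 + 4).
Partial-fraction decomposition: -3*(118*x - 627)/(1300*(x**2 + 4)) - 3839/(400*(x + 4)) + 309/(52*(x + 3)) - 1/(100*(x - 1)) - 1/(16*x).
Integrate each term; A/(x−a) gives A·log|x−a|; the (Bx+D)/(x²+p²) term gives a log and an atan.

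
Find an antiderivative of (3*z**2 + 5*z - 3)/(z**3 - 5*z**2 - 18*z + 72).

Factor the denominator: (z - 6)*(z - 3)*(z + 4).
Partial-fraction decomposition: 5/(14*(z + 4)) - 13/(7*(z - 3)) + 9/(2*(z - 6)).
Integrate each term: A/(z−a) contributes A·log|z−a|.

9*log(z - 6)/2 - 13*log(z - 3)/7 + 5*log(z + 4)/14 + C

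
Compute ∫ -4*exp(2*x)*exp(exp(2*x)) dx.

-2*exp(exp(2*x)) + C

Let u = exp(2*x), so du = (2*exp(2*x)) dx.
Rewriting, the integral becomes -2·∫ e^u du = -2·e^u.
Substituting back, u = exp(2*x).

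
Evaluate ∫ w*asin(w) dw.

w**2*asin(w)/2 + w*sqrt(-w**2 + 1)/4 - asin(w)/4 + C

Use integration by parts with u = arcsin(w), dv = w dw.
Then du = 1/sqrt(-w**2 + 1) dw.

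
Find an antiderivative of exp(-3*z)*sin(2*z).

Let I denote the integral. Integrate by parts with u = sin(2*z), dv = exp(-3*z) dz, so v = -exp(-3*z)/3: I = -exp(-3*z)*sin(2*z)/3 + (2/3)·∫ exp(-3*z)*cos(2*z) dz.
Apply parts again with u = cos(2*z), dv = exp(-3*z) dz: ∫ exp(-3*z)*cos(2*z) dz = -exp(-3*z)*cos(2*z)/3 − (2/3)·I. Substituting back brings back I: I = -exp(-3*z)*sin(2*z)/3 - 2*exp(-3*z)*cos(2*z)/9 − (4/9)·I.
Solving for I: (1 + 4/9)·I equals the remaining terms, so I = (9/13)·(-exp(-3*z)*sin(2*z)/3 - 2*exp(-3*z)*cos(2*z)/9).

-3*exp(-3*z)*sin(2*z)/13 - 2*exp(-3*z)*cos(2*z)/13 + C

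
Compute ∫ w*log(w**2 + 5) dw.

w**2*log(w**2 + 5)/2 - w**2/2 + 5*log(w**2 + 5)/2 + C

Let u = w**2 + 5, so du = (2*w) dw.
The integral becomes (1/2)·∫ log(u) du; integrate by parts with u′=log(u), dv′=du.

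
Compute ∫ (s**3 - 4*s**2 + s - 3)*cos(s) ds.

Use integration by parts with u = s**3 - 4*s**2 + s - 3, dv = cos(s) ds, so v = sin(s).
Apply parts 3 times (tabular method): alternate signs, differentiate u down to 0, integrate dv up.

s**3*sin(s) - 4*s**2*sin(s) + 3*s**2*cos(s) - 5*s*sin(s) - 8*s*cos(s) + 5*sin(s) - 5*cos(s) + C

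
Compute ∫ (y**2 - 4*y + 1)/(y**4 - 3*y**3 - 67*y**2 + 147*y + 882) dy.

Factor the denominator: (y - 7)*(y - 6)*(y + 3)*(y + 7).
Partial-fraction decomposition: -3/(28*(y + 7)) + 11/(180*(y + 3)) - 1/(9*(y - 6)) + 11/(70*(y - 7)).
Integrate each term: A/(y−a) contributes A·log|y−a|.

11*log(y - 7)/70 - log(y - 6)/9 + 11*log(y + 3)/180 - 3*log(y + 7)/28 + C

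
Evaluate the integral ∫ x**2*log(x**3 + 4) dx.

Let u = x**3 + 4, so du = (3*x**2) dx.
The integral becomes (1/3)·∫ log(u) du; integrate by parts with u′=log(u), dv′=du.

x**3*log(x**3 + 4)/3 - x**3/3 + 4*log(x**3 + 4)/3 + C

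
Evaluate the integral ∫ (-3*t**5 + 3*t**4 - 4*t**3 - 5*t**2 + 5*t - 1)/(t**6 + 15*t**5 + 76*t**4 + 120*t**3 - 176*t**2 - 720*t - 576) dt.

Factor the denominator: (t - 2)*(t + 2)**2*(t + 3)*(t + 4)*(t + 6).
Partial-fraction decomposition: -27869/(768*(t + 6)) + 3995/(48*(t + 4)) - 1019/(15*(t + 3)) + 1153/(64*(t + 2)) - 145/(32*(t + 2)**2) - 91/(3840*(t - 2)).
Integrate each term; A/(t−a) gives A·log|t−a|; A/(t−a)² gives −A/(t−a).

-91*log(t - 2)/3840 + 1153*log(t + 2)/64 - 1019*log(t + 3)/15 + 3995*log(t + 4)/48 - 27869*log(t + 6)/768 + 145/(32*t + 64) + C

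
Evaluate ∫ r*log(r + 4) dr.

Use integration by parts with u = log(r + 4), dv = r dr.
Then du = 1/(r + 4) dr and v = r**2/2.

r**2*log(r + 4)/2 - r**2/4 + 2*r - 8*log(r + 4) + C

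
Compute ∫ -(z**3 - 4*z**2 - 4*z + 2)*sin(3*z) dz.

Use integration by parts with u = z**3 - 4*z**2 - 4*z + 2, dv = -sin(3*z) dz, so v = cos(3*z)/3.
Apply parts 3 times (tabular method): alternate signs, differentiate u down to 0, integrate dv up.

z**3*cos(3*z)/3 - z**2*sin(3*z)/3 - 4*z**2*cos(3*z)/3 + 8*z*sin(3*z)/9 - 14*z*cos(3*z)/9 + 14*sin(3*z)/27 + 26*cos(3*z)/27 + C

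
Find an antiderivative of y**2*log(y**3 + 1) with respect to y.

y**3*log(y**3 + 1)/3 - y**3/3 + log(y**3 + 1)/3 + C

Let u = y**3 + 1, so du = (3*y**2) dy.
The integral becomes (1/3)·∫ log(u) du; integrate by parts with u′=log(u), dv′=du.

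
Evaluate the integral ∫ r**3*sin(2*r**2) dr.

-r**2*cos(2*r**2)/4 + sin(2*r**2)/8 + C

Let u = r², du = 2r dr; rewrite as (1/2)∫ u^1·sin(2u) du.
Now integrate by parts 1 time.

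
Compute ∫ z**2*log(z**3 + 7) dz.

z**3*log(z**3 + 7)/3 - z**3/3 + 7*log(z**3 + 7)/3 + C

Let u = z**3 + 7, so du = (3*z**2) dz.
The integral becomes (1/3)·∫ log(u) du; integrate by parts with u′=log(u), dv′=du.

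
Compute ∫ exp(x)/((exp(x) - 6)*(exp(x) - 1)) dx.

Let u = e^x, du = e^x dx.
The integral becomes ∫ du/((u-1)(u-6)); decompose into partial fractions.

log(exp(x) - 6)/5 - log(exp(x) - 1)/5 + C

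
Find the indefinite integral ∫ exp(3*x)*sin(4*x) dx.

Let I denote the integral. Integrate by parts with u = sin(4*x), dv = exp(3*x) dx, so v = exp(3*x)/3: I = exp(3*x)*sin(4*x)/3 − (4/3)·∫ exp(3*x)*cos(4*x) dx.
Apply parts again with u = cos(4*x), dv = exp(3*x) dx: ∫ exp(3*x)*cos(4*x) dx = exp(3*x)*cos(4*x)/3 + (4/3)·I. Substituting back brings back I: I = exp(3*x)*sin(4*x)/3 - 4*exp(3*x)*cos(4*x)/9 − (16/9)·I.
Solving for I: (1 + 16/9)·I equals the remaining terms, so I = (9/25)·(exp(3*x)*sin(4*x)/3 - 4*exp(3*x)*cos(4*x)/9).

3*exp(3*x)*sin(4*x)/25 - 4*exp(3*x)*cos(4*x)/25 + C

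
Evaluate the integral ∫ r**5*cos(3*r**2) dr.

r**4*sin(3*r**2)/6 + r**2*cos(3*r**2)/9 - sin(3*r**2)/27 + C

Let u = r², du = 2r dr; rewrite as (1/2)∫ u^2·cos(3u) du.
Now integrate by parts 2 times.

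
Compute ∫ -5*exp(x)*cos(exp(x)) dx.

-5*sin(exp(x)) + C

Let u = exp(x), so du = (exp(x)) dx.
Rewriting, the integral becomes -5·∫ cos(u) du = -5·sin(u).
Substituting back, u = exp(x).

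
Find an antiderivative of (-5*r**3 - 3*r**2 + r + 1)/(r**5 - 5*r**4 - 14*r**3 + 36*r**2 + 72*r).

log(r)/72 - 1181*log(r - 6)/1152 + 158*log(r - 3)/225 + 989*log(r + 2)/3200 + 27/(80*r + 160) + C

Factor the denominator: r*(r - 6)*(r - 3)*(r + 2)**2.
Partial-fraction decomposition: 989/(3200*(r + 2)) - 27/(80*(r + 2)**2) + 158/(225*(r - 3)) - 1181/(1152*(r - 6)) + 1/(72*r).
Integrate each term; A/(r−a) gives A·log|r−a|; A/(r−a)² gives −A/(r−a).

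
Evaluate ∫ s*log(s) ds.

Use integration by parts with u = log(s), dv = s ds.
Then du = 1/s ds and v = s**2/2.

s**2*log(s)/2 - s**2/4 + C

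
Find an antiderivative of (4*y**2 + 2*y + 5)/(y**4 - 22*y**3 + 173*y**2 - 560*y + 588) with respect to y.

-40*log(y - 7) + 161*log(y - 6)/4 - log(y - 2)/4 - 43/(y - 7) + C

Factor the denominator: (y - 7)**2*(y - 6)*(y - 2).
Partial-fraction decomposition: -1/(4*(y - 2)) + 161/(4*(y - 6)) - 40/(y - 7) + 43/(y - 7)**2.
Integrate each term; A/(y−a) gives A·log|y−a|; A/(y−a)² gives −A/(y−a).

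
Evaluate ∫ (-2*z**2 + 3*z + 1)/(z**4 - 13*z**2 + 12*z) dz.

log(z)/12 - 4*log(z - 3)/21 - log(z - 1)/5 + 43*log(z + 4)/140 + C

Factor the denominator: z*(z - 3)*(z - 1)*(z + 4).
Partial-fraction decomposition: 43/(140*(z + 4)) - 1/(5*(z - 1)) - 4/(21*(z - 3)) + 1/(12*z).
Integrate each term: A/(z−a) contributes A·log|z−a|.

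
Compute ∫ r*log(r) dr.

Use integration by parts with u = log(r), dv = r dr.
Then du = 1/r dr and v = r**2/2.

r**2*log(r)/2 - r**2/4 + C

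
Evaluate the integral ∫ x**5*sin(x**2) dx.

-x**4*cos(x**2)/2 + x**2*sin(x**2) + cos(x**2) + C

Let u = x², du = 2x dx; rewrite as (1/2)∫ u^2·sin(1u) du.
Now integrate by parts 2 times.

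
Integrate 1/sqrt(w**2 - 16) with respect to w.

Substitute w = 4·sec(θ), so dw = 4·sec(θ)*tan(θ) dθ and the radical becomes sqrt(w**2 - 16) = 4·tan(θ) by the Pythagorean identity.
Integrate the resulting trig expression in θ, then back-substitute sec(θ) = w/4, tan(θ) = sqrt(w**2 - 16)/4 (absorbing any constant into C).

log(w + sqrt(w**2 - 16)) + C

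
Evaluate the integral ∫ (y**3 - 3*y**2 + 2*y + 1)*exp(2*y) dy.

(4*y**3 - 18*y**2 + 26*y - 9)*exp(2*y)/8 + C

Use integration by parts with u = y**3 - 3*y**2 + 2*y + 1, dv = exp(2*y) dy, so v = exp(2*y)/2.
Apply parts 3 times (tabular method): alternate signs, differentiate u down to 0, integrate dv up.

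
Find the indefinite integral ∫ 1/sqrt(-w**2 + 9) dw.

asin(w/3) + C

Substitute w = 3·sin(θ), so dw = 3·cos(θ) dθ and the radical becomes sqrt(-w**2 + 9) = 3·cos(θ) by the Pythagorean identity.
Integrate the resulting trig expression in θ, then back-substitute θ = asin(w/3), sin(θ) = w/3, cos(θ) = sqrt(-w**2 + 9)/3 (absorbing any constant into C).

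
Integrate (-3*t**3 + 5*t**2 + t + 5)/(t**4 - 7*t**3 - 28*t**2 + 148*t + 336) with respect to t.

Factor the denominator: (t - 7)*(t - 6)*(t + 2)*(t + 4).
Partial-fraction decomposition: -273/(220*(t + 4)) + 47/(144*(t + 2)) + 457/(80*(t - 6)) - 772/(99*(t - 7)).
Integrate each term: A/(t−a) contributes A·log|t−a|.

-772*log(t - 7)/99 + 457*log(t - 6)/80 + 47*log(t + 2)/144 - 273*log(t + 4)/220 + C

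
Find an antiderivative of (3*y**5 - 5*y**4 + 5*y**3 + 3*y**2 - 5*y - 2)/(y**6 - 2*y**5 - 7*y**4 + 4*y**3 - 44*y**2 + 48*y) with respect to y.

Factor the denominator: y*(y - 4)*(y - 1)*(y + 3)*(y**2 + 4).
Partial-fraction decomposition: (163*y - 190)/(260*(y**2 + 4)) + 1229/(1092*(y + 3)) + 1/(60*(y - 1)) + 1069/(840*(y - 4)) - 1/(24*y).
Integrate each term; A/(y−a) gives A·log|y−a|; the (By+D)/(y²+p²) term gives a log and an atan.

-log(y)/24 + 1069*log(y - 4)/840 + log(y - 1)/60 + 1229*log(y + 3)/1092 + 163*log(y**2 + 4)/520 - 19*atan(y/2)/52 + C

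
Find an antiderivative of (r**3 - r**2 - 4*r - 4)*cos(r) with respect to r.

r**3*sin(r) - r**2*sin(r) + 3*r**2*cos(r) - 10*r*sin(r) - 2*r*cos(r) - 2*sin(r) - 10*cos(r) + C

Use integration by parts with u = r**3 - r**2 - 4*r - 4, dv = cos(r) dr, so v = sin(r).
Apply parts 3 times (tabular method): alternate signs, differentiate u down to 0, integrate dv up.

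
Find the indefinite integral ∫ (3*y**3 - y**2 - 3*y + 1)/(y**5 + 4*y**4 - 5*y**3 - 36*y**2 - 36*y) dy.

Factor the denominator: y*(y - 3)*(y + 2)**2*(y + 3).
Partial-fraction decomposition: -40/(9*(y + 3)) + 433/(100*(y + 2)) - 21/(10*(y + 2)**2) + 32/(225*(y - 3)) - 1/(36*y).
Integrate each term; A/(y−a) gives A·log|y−a|; A/(y−a)² gives −A/(y−a).

-log(y)/36 + 32*log(y - 3)/225 + 433*log(y + 2)/100 - 40*log(y + 3)/9 + 21/(10*y + 20) + C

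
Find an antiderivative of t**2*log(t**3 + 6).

t**3*log(t**3 + 6)/3 - t**3/3 + 2*log(t**3 + 6) + C

Let u = t**3 + 6, so du = (3*t**2) dt.
The integral becomes (1/3)·∫ log(u) du; integrate by parts with u′=log(u), dv′=du.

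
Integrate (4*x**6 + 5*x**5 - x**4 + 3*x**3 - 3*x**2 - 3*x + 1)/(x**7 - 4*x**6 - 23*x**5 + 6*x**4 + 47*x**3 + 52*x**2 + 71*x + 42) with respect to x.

Factor the denominator: (x - 7)*(x - 2)*(x + 1)**2*(x + 3)*(x**2 + 1).
Partial-fraction decomposition: (17*x - 31)/(2500*(x**2 + 1)) + 761/(1000*(x + 3)) + 79/(576*(x + 1)) - 1/(24*(x + 1)**2) - 407/(1125*(x - 2)) + 138273/(40000*(x - 7)).
Integrate each term; A/(x−a) gives A·log|x−a|; the (Bx+D)/(x²+p²) term gives a log and an atan.

138273*log(x - 7)/40000 - 407*log(x - 2)/1125 + 79*log(x + 1)/576 + 761*log(x + 3)/1000 + 17*log(x**2 + 1)/5000 - 31*atan(x)/2500 + 1/(24*x + 24) + C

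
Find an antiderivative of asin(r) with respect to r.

r*asin(r) + sqrt(-r**2 + 1) + C

Use integration by parts with u = arcsin(r), dv = dr.
Then du = 1/sqrt(-r**2 + 1) dr.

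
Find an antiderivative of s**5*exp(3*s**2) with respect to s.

Let u = s², du = 2s ds; rewrite as (1/2)∫ u^2·exp(3u) du.
Now integrate by parts 2 times.

(9*s**4 - 6*s**2 + 2)*exp(3*s**2)/54 + C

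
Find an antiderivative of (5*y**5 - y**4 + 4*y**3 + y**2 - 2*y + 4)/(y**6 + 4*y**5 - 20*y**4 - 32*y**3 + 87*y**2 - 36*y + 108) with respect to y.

Factor the denominator: (y - 3)*(y - 2)*(y + 3)*(y + 6)*(y**2 + 1).
Partial-fraction decomposition: -(y - 6)/(370*(y**2 + 1)) + 10247/(1998*(y + 6)) - 277/(180*(y + 3)) - 9/(10*(y - 2)) + 1249/(540*(y - 3)).
Integrate each term; A/(y−a) gives A·log|y−a|; the (By+D)/(y²+p²) term gives a log and an atan.

1249*log(y - 3)/540 - 9*log(y - 2)/10 - 277*log(y + 3)/180 + 10247*log(y + 6)/1998 - log(y**2 + 1)/740 + 3*atan(y)/185 + C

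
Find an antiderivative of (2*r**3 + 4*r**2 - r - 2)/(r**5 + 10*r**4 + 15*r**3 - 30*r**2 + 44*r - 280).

log(r - 2)/18 + 21*log(r + 5)/58 - 485*log(r + 7)/954 + 279*log(r**2 + 4)/6148 + 108*atan(r/2)/1537 + C

Factor the denominator: (r - 2)*(r + 5)*(r + 7)*(r**2 + 4).
Partial-fraction decomposition: 9*(31*r + 48)/(3074*(r**2 + 4)) - 485/(954*(r + 7)) + 21/(58*(r + 5)) + 1/(18*(r - 2)).
Integrate each term; A/(r−a) gives A·log|r−a|; the (Br+D)/(r²+p²) term gives a log and an atan.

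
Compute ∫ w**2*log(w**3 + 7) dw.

Let u = w**3 + 7, so du = (3*w**2) dw.
The integral becomes (1/3)·∫ log(u) du; integrate by parts with u′=log(u), dv′=du.

w**3*log(w**3 + 7)/3 - w**3/3 + 7*log(w**3 + 7)/3 + C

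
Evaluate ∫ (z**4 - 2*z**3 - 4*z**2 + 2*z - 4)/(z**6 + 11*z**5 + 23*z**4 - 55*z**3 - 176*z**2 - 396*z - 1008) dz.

Factor the denominator: (z - 3)*(z + 3)*(z + 4)*(z + 7)*(z**2 + 4).
Partial-fraction decomposition: (17*z - 278)/(3445*(z**2 + 4)) - 2873/(6360*(z + 7)) + 11/(15*(z + 4)) - 89/(312*(z + 3)) - 1/(780*(z - 3)).
Integrate each term; A/(z−a) gives A·log|z−a|; the (Bz+D)/(z²+p²) term gives a log and an atan.

-log(z - 3)/780 - 89*log(z + 3)/312 + 11*log(z + 4)/15 - 2873*log(z + 7)/6360 + 17*log(z**2 + 4)/6890 - 139*atan(z/2)/3445 + C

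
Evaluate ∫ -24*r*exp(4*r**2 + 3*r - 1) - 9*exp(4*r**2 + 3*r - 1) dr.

Let u = 4*r**2 + 3*r - 1, so du = (8*r + 3) dr.
Rewriting, the integral becomes -3·∫ e^u du = -3·e^u.
Substituting back, u = 4*r**2 + 3*r - 1.

-3*exp(4*r**2 + 3*r - 1) + C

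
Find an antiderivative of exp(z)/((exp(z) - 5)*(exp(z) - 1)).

Let u = e^z, du = e^z dz.
The integral becomes ∫ du/((u-1)(u-5)); decompose into partial fractions.

log(exp(z) - 5)/4 - log(exp(z) - 1)/4 + C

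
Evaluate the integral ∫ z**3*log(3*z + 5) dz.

Use integration by parts with u = log(3*z + 5), dv = z**3 dz.
Then du = 3/(3*z + 5) dz and v = z**4/4.

z**4*log(3*z + 5)/4 - z**4/16 + 5*z**3/36 - 25*z**2/72 + 125*z/108 - 625*log(3*z + 5)/324 + C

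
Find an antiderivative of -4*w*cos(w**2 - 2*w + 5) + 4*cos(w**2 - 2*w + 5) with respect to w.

Let u = w**2 - 2*w + 5, so du = (2*w - 2) dw.
Rewriting, the integral becomes -2·∫ cos(u) du = -2·sin(u).
Substituting back, u = w**2 - 2*w + 5.

-2*sin(w**2 - 2*w + 5) + C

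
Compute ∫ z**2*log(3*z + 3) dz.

z**3*log(3*z + 3)/3 - z**3/9 + z**2/6 - z/3 + log(z + 1)/3 + C

Use integration by parts with u = log(3*z + 3), dv = z**2 dz.
Then du = 3/(3*z + 3) dz and v = z**3/3.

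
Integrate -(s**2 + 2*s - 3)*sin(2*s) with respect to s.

Use integration by parts with u = s**2 + 2*s - 3, dv = -sin(2*s) ds, so v = cos(2*s)/2.
Apply parts 2 times (tabular method): alternate signs, differentiate u down to 0, integrate dv up.

s**2*cos(2*s)/2 - s*sin(2*s)/2 + s*cos(2*s) - sin(2*s)/2 - 7*cos(2*s)/4 + C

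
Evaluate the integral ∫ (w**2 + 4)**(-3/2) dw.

w/(4*sqrt(w**2 + 4)) + C

Substitute w = 2·tan(θ), so dw = 2·sec(θ)^2 dθ and the radical becomes sqrt(w**2 + 4) = 2·sec(θ) by the Pythagorean identity.
Integrate the resulting trig expression in θ, then back-substitute tan(θ) = w/2, sec(θ) = sqrt(w**2 + 4)/2 (absorbing any constant into C).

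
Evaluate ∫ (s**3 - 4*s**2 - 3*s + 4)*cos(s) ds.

Use integration by parts with u = s**3 - 4*s**2 - 3*s + 4, dv = cos(s) ds, so v = sin(s).
Apply parts 3 times (tabular method): alternate signs, differentiate u down to 0, integrate dv up.

s**3*sin(s) - 4*s**2*sin(s) + 3*s**2*cos(s) - 9*s*sin(s) - 8*s*cos(s) + 12*sin(s) - 9*cos(s) + C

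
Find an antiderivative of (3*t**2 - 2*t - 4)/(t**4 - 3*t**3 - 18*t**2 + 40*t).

Factor the denominator: t*(t - 5)*(t - 2)*(t + 4).
Partial-fraction decomposition: -13/(54*(t + 4)) - 1/(9*(t - 2)) + 61/(135*(t - 5)) - 1/(10*t).
Integrate each term: A/(t−a) contributes A·log|t−a|.

-log(t)/10 + 61*log(t - 5)/135 - log(t - 2)/9 - 13*log(t + 4)/54 + C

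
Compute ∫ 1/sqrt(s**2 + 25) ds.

Substitute s = 5·tan(θ), so ds = 5·sec(θ)^2 dθ and the radical becomes sqrt(s**2 + 25) = 5·sec(θ) by the Pythagorean identity.
Integrate the resulting trig expression in θ, then back-substitute tan(θ) = s/5, sec(θ) = sqrt(s**2 + 25)/5 (absorbing any constant into C).

log(s + sqrt(s**2 + 25)) + C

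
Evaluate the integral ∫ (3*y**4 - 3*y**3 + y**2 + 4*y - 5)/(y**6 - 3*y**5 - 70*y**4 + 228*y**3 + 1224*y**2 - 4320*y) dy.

Factor the denominator: y*(y - 6)*(y - 5)*(y - 4)*(y + 6)**2.
Partial-fraction decomposition: -18419/(158400*(y + 6)) + 413/(720*(y + 6)**2) + 603/(800*(y - 4)) - 28/(11*(y - 5)) + 3295/(1728*(y - 6)) + 1/(864*y).
Integrate each term; A/(y−a) gives A·log|y−a|; A/(y−a)² gives −A/(y−a).

log(y)/864 + 3295*log(y - 6)/1728 - 28*log(y - 5)/11 + 603*log(y - 4)/800 - 18419*log(y + 6)/158400 - 413/(720*y + 4320) + C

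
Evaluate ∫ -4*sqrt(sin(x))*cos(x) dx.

-8*sin(x)**(3/2)/3 + C

Let u = sin(x), so du = (cos(x)) dx.
Rewriting, the integral becomes -4·∫ √u du = -4·(2/3)u^(3/2).
Substituting back, u = sin(x).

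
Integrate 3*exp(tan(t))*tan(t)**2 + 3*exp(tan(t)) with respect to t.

Let u = tan(t), so du = (tan(t)**2 + 1) dt.
Rewriting, the integral becomes 3·∫ e^u du = 3·e^u.
Substituting back, u = tan(t).

3*exp(tan(t)) + C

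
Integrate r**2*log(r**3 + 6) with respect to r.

Let u = r**3 + 6, so du = (3*r**2) dr.
The integral becomes (1/3)·∫ log(u) du; integrate by parts with u′=log(u), dv′=du.

r**3*log(r**3 + 6)/3 - r**3/3 + 2*log(r**3 + 6) + C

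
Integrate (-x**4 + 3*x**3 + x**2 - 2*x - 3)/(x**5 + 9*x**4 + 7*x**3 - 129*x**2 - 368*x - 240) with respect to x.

-59*log(x - 4)/2520 + log(x + 1)/30 - 75*log(x + 3)/14 + 427*log(x + 4)/24 - 121*log(x + 5)/9 + C

Factor the denominator: (x - 4)*(x + 1)*(x + 3)*(x + 4)*(x + 5).
Partial-fraction decomposition: -121/(9*(x + 5)) + 427/(24*(x + 4)) - 75/(14*(x + 3)) + 1/(30*(x + 1)) - 59/(2520*(x - 4)).
Integrate each term: A/(x−a) contributes A·log|x−a|.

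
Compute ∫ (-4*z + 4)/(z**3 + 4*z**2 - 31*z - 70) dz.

-4*log(z - 5)/21 - 12*log(z + 2)/35 + 8*log(z + 7)/15 + C

Factor the denominator: (z - 5)*(z + 2)*(z + 7).
Partial-fraction decomposition: 8/(15*(z + 7)) - 12/(35*(z + 2)) - 4/(21*(z - 5)).
Integrate each term: A/(z−a) contributes A·log|z−a|.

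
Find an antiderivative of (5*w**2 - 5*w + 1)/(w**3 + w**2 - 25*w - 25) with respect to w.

101*log(w - 5)/60 - 11*log(w + 1)/24 + 151*log(w + 5)/40 + C

Factor the denominator: (w - 5)*(w + 1)*(w + 5).
Partial-fraction decomposition: 151/(40*(w + 5)) - 11/(24*(w + 1)) + 101/(60*(w - 5)).
Integrate each term: A/(w−a) contributes A·log|w−a|.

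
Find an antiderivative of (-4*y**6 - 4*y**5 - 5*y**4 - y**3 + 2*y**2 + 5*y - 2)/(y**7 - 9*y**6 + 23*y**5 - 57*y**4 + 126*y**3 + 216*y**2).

Factor the denominator: y**2*(y - 6)*(y - 4)*(y + 1)*(y**2 + 9).
Partial-fraction decomposition: (9001*y - 49521)/(20250*(y**2 + 9)) - 9/(350*(y + 1)) + 10887/(2000*(y - 4)) - 56081/(5670*(y - 6)) + 37/(1296*y) - 1/(108*y**2).
Integrate each term; A/(y−a) gives A·log|y−a|; the (By+D)/(y²+p²) term gives a log and an atan.

37*log(y)/1296 - 56081*log(y - 6)/5670 + 10887*log(y - 4)/2000 - 9*log(y + 1)/350 + 9001*log(y**2 + 9)/40500 - 16507*atan(y/3)/20250 + 1/(108*y) + C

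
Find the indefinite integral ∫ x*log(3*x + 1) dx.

x**2*log(3*x + 1)/2 - x**2/4 + x/6 - log(3*x + 1)/18 + C

Use integration by parts with u = log(3*x + 1), dv = x dx.
Then du = 3/(3*x + 1) dx and v = x**2/2.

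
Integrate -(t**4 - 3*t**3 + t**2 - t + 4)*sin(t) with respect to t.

t**4*cos(t) - 4*t**3*sin(t) - 3*t**3*cos(t) + 9*t**2*sin(t) - 11*t**2*cos(t) + 22*t*sin(t) + 17*t*cos(t) - 17*sin(t) + 26*cos(t) + C

Use integration by parts with u = t**4 - 3*t**3 + t**2 - t + 4, dv = -sin(t) dt, so v = cos(t).
Apply parts 4 times (tabular method): alternate signs, differentiate u down to 0, integrate dv up.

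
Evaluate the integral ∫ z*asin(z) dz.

z**2*asin(z)/2 + z*sqrt(-z**2 + 1)/4 - asin(z)/4 + C

Use integration by parts with u = arcsin(z), dv = z dz.
Then du = 1/sqrt(-z**2 + 1) dz.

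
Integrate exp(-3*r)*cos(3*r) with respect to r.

Let I denote the integral. Integrate by parts with u = cos(3*r), dv = exp(-3*r) dr, so v = -exp(-3*r)/3: I = -exp(-3*r)*cos(3*r)/3 − ∫ exp(-3*r)*sin(3*r) dr.
Apply parts again with u = sin(3*r), dv = exp(-3*r) dr: ∫ exp(-3*r)*sin(3*r) dr = -exp(-3*r)*sin(3*r)/3 + I. Substituting back brings back I: I = exp(-3*r)*sin(3*r)/3 - exp(-3*r)*cos(3*r)/3 − I.
Solving for I: (1 + 1)·I equals the remaining terms, so I = (1/2)·(exp(-3*r)*sin(3*r)/3 - exp(-3*r)*cos(3*r)/3).

exp(-3*r)*sin(3*r)/6 - exp(-3*r)*cos(3*r)/6 + C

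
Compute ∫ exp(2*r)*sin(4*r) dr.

Let I denote the integral. Integrate by parts with u = sin(4*r), dv = exp(2*r) dr, so v = exp(2*r)/2: I = exp(2*r)*sin(4*r)/2 − 2·∫ exp(2*r)*cos(4*r) dr.
Apply parts again with u = cos(4*r), dv = exp(2*r) dr: ∫ exp(2*r)*cos(4*r) dr = exp(2*r)*cos(4*r)/2 + 2·I. Substituting back brings back I: I = exp(2*r)*sin(4*r)/2 - exp(2*r)*cos(4*r) − 4·I.
Solving for I: (1 + 4)·I equals the remaining terms, so I = (1/5)·(exp(2*r)*sin(4*r)/2 - exp(2*r)*cos(4*r)).

exp(2*r)*sin(4*r)/10 - exp(2*r)*cos(4*r)/5 + C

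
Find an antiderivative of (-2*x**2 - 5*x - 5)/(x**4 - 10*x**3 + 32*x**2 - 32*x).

Factor the denominator: x*(x - 4)**2*(x - 2).
Partial-fraction decomposition: -23/(8*(x - 2)) + 87/(32*(x - 4)) - 57/(8*(x - 4)**2) + 5/(32*x).
Integrate each term; A/(x−a) gives A·log|x−a|; A/(x−a)² gives −A/(x−a).

5*log(x)/32 + 87*log(x - 4)/32 - 23*log(x - 2)/8 + 57/(8*x - 32) + C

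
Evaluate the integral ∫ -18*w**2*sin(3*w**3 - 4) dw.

2*cos(3*w**3 - 4) + C

Let u = 3*w**3 - 4, so du = (9*w**2) dw.
Rewriting, the integral becomes -2·∫ sin(u) du = -2·-cos(u).
Substituting back, u = 3*w**3 - 4.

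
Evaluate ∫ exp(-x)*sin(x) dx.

-exp(-x)*sin(x)/2 - exp(-x)*cos(x)/2 + C

Let I denote the integral. Integrate by parts with u = sin(x), dv = exp(-x) dx, so v = -exp(-x): I = -exp(-x)*sin(x) + ∫ exp(-x)*cos(x) dx.
Apply parts again with u = cos(x), dv = exp(-x) dx: ∫ exp(-x)*cos(x) dx = -exp(-x)*cos(x) − I. Substituting back brings back I: I = -exp(-x)*sin(x) - exp(-x)*cos(x) − I.
Solving for I: (1 + 1)·I equals the remaining terms, so I = (1/2)·(-exp(-x)*sin(x) - exp(-x)*cos(x)).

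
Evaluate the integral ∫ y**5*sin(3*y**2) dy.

-y**4*cos(3*y**2)/6 + y**2*sin(3*y**2)/9 + cos(3*y**2)/27 + C

Let u = y², du = 2y dy; rewrite as (1/2)∫ u^2·sin(3u) du.
Now integrate by parts 2 times.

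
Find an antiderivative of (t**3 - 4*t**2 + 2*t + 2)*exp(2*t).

Use integration by parts with u = t**3 - 4*t**2 + 2*t + 2, dv = exp(2*t) dt, so v = exp(2*t)/2.
Apply parts 3 times (tabular method): alternate signs, differentiate u down to 0, integrate dv up.

(4*t**3 - 22*t**2 + 30*t - 7)*exp(2*t)/8 + C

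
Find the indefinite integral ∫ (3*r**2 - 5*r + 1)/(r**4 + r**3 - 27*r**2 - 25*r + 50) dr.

Factor the denominator: (r - 5)*(r - 1)*(r + 2)*(r + 5).
Partial-fraction decomposition: -101/(180*(r + 5)) + 23/(63*(r + 2)) + 1/(72*(r - 1)) + 51/(280*(r - 5)).
Integrate each term: A/(r−a) contributes A·log|r−a|.

51*log(r - 5)/280 + log(r - 1)/72 + 23*log(r + 2)/63 - 101*log(r + 5)/180 + C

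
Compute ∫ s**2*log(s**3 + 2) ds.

s**3*log(s**3 + 2)/3 - s**3/3 + 2*log(s**3 + 2)/3 + C

Let u = s**3 + 2, so du = (3*s**2) ds.
The integral becomes (1/3)·∫ log(u) du; integrate by parts with u′=log(u), dv′=du.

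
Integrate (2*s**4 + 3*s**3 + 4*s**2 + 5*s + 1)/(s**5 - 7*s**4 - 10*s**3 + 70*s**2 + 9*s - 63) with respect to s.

Factor the denominator: (s - 7)*(s - 3)*(s - 1)*(s + 1)*(s + 3).
Partial-fraction decomposition: 103/(480*(s + 3)) + 1/(128*(s + 1)) + 5/(32*(s - 1)) - 295/(192*(s - 3)) + 2021/(640*(s - 7)).
Integrate each term: A/(s−a) contributes A·log|s−a|.

2021*log(s - 7)/640 - 295*log(s - 3)/192 + 5*log(s - 1)/32 + log(s + 1)/128 + 103*log(s + 3)/480 + C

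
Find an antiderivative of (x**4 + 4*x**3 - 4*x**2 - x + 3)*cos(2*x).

x**4*sin(2*x)/2 + 2*x**3*sin(2*x) + x**3*cos(2*x) - 7*x**2*sin(2*x)/2 + 3*x**2*cos(2*x) - 7*x*sin(2*x)/2 - 7*x*cos(2*x)/2 + 13*sin(2*x)/4 - 7*cos(2*x)/4 + C

Use integration by parts with u = x**4 + 4*x**3 - 4*x**2 - x + 3, dv = cos(2*x) dx, so v = sin(2*x)/2.
Apply parts 4 times (tabular method): alternate signs, differentiate u down to 0, integrate dv up.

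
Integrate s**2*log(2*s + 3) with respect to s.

Use integration by parts with u = log(2*s + 3), dv = s**2 ds.
Then du = 2/(2*s + 3) ds and v = s**3/3.

s**3*log(2*s + 3)/3 - s**3/9 + s**2/4 - 3*s/4 + 9*log(2*s + 3)/8 + C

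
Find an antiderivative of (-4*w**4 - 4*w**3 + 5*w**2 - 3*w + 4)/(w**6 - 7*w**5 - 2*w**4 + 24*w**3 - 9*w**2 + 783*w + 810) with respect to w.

-5882*log(w - 6)/2835 + 481*log(w - 5)/272 + log(w + 1)/70 + 79*log(w + 3)/1296 + 1061*log(w**2 + 9)/9180 - 10*atan(w/3)/153 + C

Factor the denominator: (w - 6)*(w - 5)*(w + 1)*(w + 3)*(w**2 + 9).
Partial-fraction decomposition: (1061*w - 900)/(4590*(w**2 + 9)) + 79/(1296*(w + 3)) + 1/(70*(w + 1)) + 481/(272*(w - 5)) - 5882/(2835*(w - 6)).
Integrate each term; A/(w−a) gives A·log|w−a|; the (Bw+D)/(w²+p²) term gives a log and an atan.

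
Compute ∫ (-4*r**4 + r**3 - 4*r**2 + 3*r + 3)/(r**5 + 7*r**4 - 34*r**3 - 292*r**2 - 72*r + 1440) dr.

-1697*log(r - 6)/1760 + 3*log(r - 2)/64 - 387*log(r + 4)/40 + 391*log(r + 5)/11 - 1853*log(r + 6)/64 + C

Factor the denominator: (r - 6)*(r - 2)*(r + 4)*(r + 5)*(r + 6).
Partial-fraction decomposition: -1853/(64*(r + 6)) + 391/(11*(r + 5)) - 387/(40*(r + 4)) + 3/(64*(r - 2)) - 1697/(1760*(r - 6)).
Integrate each term: A/(r−a) contributes A·log|r−a|.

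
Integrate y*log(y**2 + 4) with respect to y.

y**2*log(y**2 + 4)/2 - y**2/2 + 2*log(y**2 + 4) + C

Let u = y**2 + 4, so du = (2*y) dy.
The integral becomes (1/2)·∫ log(u) du; integrate by parts with u′=log(u), dv′=du.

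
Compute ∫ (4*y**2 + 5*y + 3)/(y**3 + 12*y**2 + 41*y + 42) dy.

9*log(y + 2)/5 - 6*log(y + 3) + 41*log(y + 7)/5 + C

Factor the denominator: (y + 2)*(y + 3)*(y + 7).
Partial-fraction decomposition: 41/(5*(y + 7)) - 6/(y + 3) + 9/(5*(y + 2)).
Integrate each term: A/(y−a) contributes A·log|y−a|.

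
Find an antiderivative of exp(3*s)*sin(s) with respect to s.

3*exp(3*s)*sin(s)/10 - exp(3*s)*cos(s)/10 + C

Let I denote the integral. Integrate by parts with u = sin(s), dv = exp(3*s) ds, so v = exp(3*s)/3: I = exp(3*s)*sin(s)/3 − (1/3)·∫ exp(3*s)*cos(s) ds.
Apply parts again with u = cos(s), dv = exp(3*s) ds: ∫ exp(3*s)*cos(s) ds = exp(3*s)*cos(s)/3 + (1/3)·I. Substituting back brings back I: I = exp(3*s)*sin(s)/3 - exp(3*s)*cos(s)/9 − (1/9)·I.
Solving for I: (1 + 1/9)·I equals the remaining terms, so I = (9/10)·(exp(3*s)*sin(s)/3 - exp(3*s)*cos(s)/9).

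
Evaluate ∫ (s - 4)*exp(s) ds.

Use integration by parts with u = s - 4, dv = exp(s) ds, so v = exp(s).
Apply parts 1 times (tabular method): alternate signs, differentiate u down to 0, integrate dv up.

(s - 5)*exp(s) + C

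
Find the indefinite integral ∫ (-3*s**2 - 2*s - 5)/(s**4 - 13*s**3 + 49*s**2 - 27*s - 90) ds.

Factor the denominator: (s - 6)*(s - 5)*(s - 3)*(s + 1).
Partial-fraction decomposition: 1/(28*(s + 1)) - 19/(12*(s - 3)) + 15/(2*(s - 5)) - 125/(21*(s - 6)).
Integrate each term: A/(s−a) contributes A·log|s−a|.

-125*log(s - 6)/21 + 15*log(s - 5)/2 - 19*log(s - 3)/12 + log(s + 1)/28 + C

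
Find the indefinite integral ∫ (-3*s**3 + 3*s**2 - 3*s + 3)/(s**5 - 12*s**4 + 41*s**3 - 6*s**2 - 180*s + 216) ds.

-185*log(s - 6)/96 + 14*log(s - 3)/15 + 15*log(s - 2)/16 + 9*log(s + 2)/160 - 4/(s - 3) + C

Factor the denominator: (s - 6)*(s - 3)**2*(s - 2)*(s + 2).
Partial-fraction decomposition: 9/(160*(s + 2)) + 15/(16*(s - 2)) + 14/(15*(s - 3)) + 4/(s - 3)**2 - 185/(96*(s - 6)).
Integrate each term; A/(s−a) gives A·log|s−a|; A/(s−a)² gives −A/(s−a).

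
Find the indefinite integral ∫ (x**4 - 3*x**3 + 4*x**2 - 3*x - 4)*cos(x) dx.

Use integration by parts with u = x**4 - 3*x**3 + 4*x**2 - 3*x - 4, dv = cos(x) dx, so v = sin(x).
Apply parts 4 times (tabular method): alternate signs, differentiate u down to 0, integrate dv up.

x**4*sin(x) - 3*x**3*sin(x) + 4*x**3*cos(x) - 8*x**2*sin(x) - 9*x**2*cos(x) + 15*x*sin(x) - 16*x*cos(x) + 12*sin(x) + 15*cos(x) + C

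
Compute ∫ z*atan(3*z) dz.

Use integration by parts with u = arctan(3*z), dv = z dz.
Then du = 3/(9*z**2 + 1) dz.

z**2*atan(3*z)/2 - z/6 + atan(3*z)/18 + C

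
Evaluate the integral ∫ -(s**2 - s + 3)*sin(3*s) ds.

Use integration by parts with u = s**2 - s + 3, dv = -sin(3*s) ds, so v = cos(3*s)/3.
Apply parts 2 times (tabular method): alternate signs, differentiate u down to 0, integrate dv up.

s**2*cos(3*s)/3 - 2*s*sin(3*s)/9 - s*cos(3*s)/3 + sin(3*s)/9 + 25*cos(3*s)/27 + C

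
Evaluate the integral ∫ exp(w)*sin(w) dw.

exp(w)*sin(w)/2 - exp(w)*cos(w)/2 + C

Let I denote the integral. Integrate by parts with u = sin(w), dv = exp(w) dw, so v = exp(w): I = exp(w)*sin(w) − ∫ exp(w)*cos(w) dw.
Apply parts again with u = cos(w), dv = exp(w) dw: ∫ exp(w)*cos(w) dw = exp(w)*cos(w) + I. Substituting back brings back I: I = exp(w)*sin(w) - exp(w)*cos(w) − I.
Solving for I: (1 + 1)·I equals the remaining terms, so I = (1/2)·(exp(w)*sin(w) - exp(w)*cos(w)).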